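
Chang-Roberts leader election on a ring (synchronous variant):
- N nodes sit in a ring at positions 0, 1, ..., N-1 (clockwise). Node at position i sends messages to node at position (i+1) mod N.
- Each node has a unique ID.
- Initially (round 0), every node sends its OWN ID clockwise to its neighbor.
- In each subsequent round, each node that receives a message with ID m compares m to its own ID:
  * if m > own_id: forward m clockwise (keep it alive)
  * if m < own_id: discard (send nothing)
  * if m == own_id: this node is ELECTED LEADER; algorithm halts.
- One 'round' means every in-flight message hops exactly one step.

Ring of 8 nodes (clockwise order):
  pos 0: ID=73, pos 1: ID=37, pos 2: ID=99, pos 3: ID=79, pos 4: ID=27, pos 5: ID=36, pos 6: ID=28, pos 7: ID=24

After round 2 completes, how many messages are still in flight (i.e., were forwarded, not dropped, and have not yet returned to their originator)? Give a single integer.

Answer: 3

Derivation:
Round 1: pos1(id37) recv 73: fwd; pos2(id99) recv 37: drop; pos3(id79) recv 99: fwd; pos4(id27) recv 79: fwd; pos5(id36) recv 27: drop; pos6(id28) recv 36: fwd; pos7(id24) recv 28: fwd; pos0(id73) recv 24: drop
Round 2: pos2(id99) recv 73: drop; pos4(id27) recv 99: fwd; pos5(id36) recv 79: fwd; pos7(id24) recv 36: fwd; pos0(id73) recv 28: drop
After round 2: 3 messages still in flight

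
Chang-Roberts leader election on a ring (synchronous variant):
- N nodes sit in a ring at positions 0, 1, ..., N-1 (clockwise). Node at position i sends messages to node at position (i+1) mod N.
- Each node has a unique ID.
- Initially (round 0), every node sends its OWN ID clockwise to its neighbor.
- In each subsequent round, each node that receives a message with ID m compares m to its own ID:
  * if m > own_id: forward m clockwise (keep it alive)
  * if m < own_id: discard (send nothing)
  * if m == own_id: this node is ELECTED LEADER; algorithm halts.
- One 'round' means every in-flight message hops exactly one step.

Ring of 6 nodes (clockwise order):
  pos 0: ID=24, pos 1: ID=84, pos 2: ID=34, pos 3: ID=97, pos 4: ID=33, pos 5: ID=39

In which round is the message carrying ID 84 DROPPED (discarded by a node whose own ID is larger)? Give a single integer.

Answer: 2

Derivation:
Round 1: pos1(id84) recv 24: drop; pos2(id34) recv 84: fwd; pos3(id97) recv 34: drop; pos4(id33) recv 97: fwd; pos5(id39) recv 33: drop; pos0(id24) recv 39: fwd
Round 2: pos3(id97) recv 84: drop; pos5(id39) recv 97: fwd; pos1(id84) recv 39: drop
Round 3: pos0(id24) recv 97: fwd
Round 4: pos1(id84) recv 97: fwd
Round 5: pos2(id34) recv 97: fwd
Round 6: pos3(id97) recv 97: ELECTED
Message ID 84 originates at pos 1; dropped at pos 3 in round 2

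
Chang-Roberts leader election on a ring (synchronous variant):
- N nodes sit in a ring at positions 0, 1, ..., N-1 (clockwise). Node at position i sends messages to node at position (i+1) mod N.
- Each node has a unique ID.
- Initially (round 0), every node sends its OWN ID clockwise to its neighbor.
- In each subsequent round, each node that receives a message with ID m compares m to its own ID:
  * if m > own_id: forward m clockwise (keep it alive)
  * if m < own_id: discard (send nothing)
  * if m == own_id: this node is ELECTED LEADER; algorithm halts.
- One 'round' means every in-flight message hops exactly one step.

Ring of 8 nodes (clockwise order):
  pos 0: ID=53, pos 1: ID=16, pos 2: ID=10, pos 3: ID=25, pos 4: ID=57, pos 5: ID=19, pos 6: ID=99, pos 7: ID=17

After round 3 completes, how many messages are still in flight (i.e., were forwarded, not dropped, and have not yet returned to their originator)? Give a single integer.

Round 1: pos1(id16) recv 53: fwd; pos2(id10) recv 16: fwd; pos3(id25) recv 10: drop; pos4(id57) recv 25: drop; pos5(id19) recv 57: fwd; pos6(id99) recv 19: drop; pos7(id17) recv 99: fwd; pos0(id53) recv 17: drop
Round 2: pos2(id10) recv 53: fwd; pos3(id25) recv 16: drop; pos6(id99) recv 57: drop; pos0(id53) recv 99: fwd
Round 3: pos3(id25) recv 53: fwd; pos1(id16) recv 99: fwd
After round 3: 2 messages still in flight

Answer: 2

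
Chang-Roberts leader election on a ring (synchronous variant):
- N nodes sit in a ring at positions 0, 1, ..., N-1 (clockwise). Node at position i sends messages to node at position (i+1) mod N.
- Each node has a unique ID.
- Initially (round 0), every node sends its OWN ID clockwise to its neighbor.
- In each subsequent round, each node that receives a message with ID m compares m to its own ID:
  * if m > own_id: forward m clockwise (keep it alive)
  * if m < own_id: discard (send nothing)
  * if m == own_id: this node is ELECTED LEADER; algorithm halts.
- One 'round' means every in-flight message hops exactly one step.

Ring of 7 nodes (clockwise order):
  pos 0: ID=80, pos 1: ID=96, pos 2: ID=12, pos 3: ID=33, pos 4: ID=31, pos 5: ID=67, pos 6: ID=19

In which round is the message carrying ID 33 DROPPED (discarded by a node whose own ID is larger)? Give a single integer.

Round 1: pos1(id96) recv 80: drop; pos2(id12) recv 96: fwd; pos3(id33) recv 12: drop; pos4(id31) recv 33: fwd; pos5(id67) recv 31: drop; pos6(id19) recv 67: fwd; pos0(id80) recv 19: drop
Round 2: pos3(id33) recv 96: fwd; pos5(id67) recv 33: drop; pos0(id80) recv 67: drop
Round 3: pos4(id31) recv 96: fwd
Round 4: pos5(id67) recv 96: fwd
Round 5: pos6(id19) recv 96: fwd
Round 6: pos0(id80) recv 96: fwd
Round 7: pos1(id96) recv 96: ELECTED
Message ID 33 originates at pos 3; dropped at pos 5 in round 2

Answer: 2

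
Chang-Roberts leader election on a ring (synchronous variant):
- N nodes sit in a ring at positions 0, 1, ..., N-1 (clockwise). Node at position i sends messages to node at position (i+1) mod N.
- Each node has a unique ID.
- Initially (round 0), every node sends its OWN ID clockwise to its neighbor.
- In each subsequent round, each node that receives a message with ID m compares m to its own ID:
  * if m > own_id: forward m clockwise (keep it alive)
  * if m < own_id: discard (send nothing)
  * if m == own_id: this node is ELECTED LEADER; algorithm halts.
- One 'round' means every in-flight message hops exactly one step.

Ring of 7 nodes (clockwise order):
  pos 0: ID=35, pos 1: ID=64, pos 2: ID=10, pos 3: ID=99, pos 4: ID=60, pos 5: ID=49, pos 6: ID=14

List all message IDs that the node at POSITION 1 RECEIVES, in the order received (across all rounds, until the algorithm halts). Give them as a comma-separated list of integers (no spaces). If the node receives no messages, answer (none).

Round 1: pos1(id64) recv 35: drop; pos2(id10) recv 64: fwd; pos3(id99) recv 10: drop; pos4(id60) recv 99: fwd; pos5(id49) recv 60: fwd; pos6(id14) recv 49: fwd; pos0(id35) recv 14: drop
Round 2: pos3(id99) recv 64: drop; pos5(id49) recv 99: fwd; pos6(id14) recv 60: fwd; pos0(id35) recv 49: fwd
Round 3: pos6(id14) recv 99: fwd; pos0(id35) recv 60: fwd; pos1(id64) recv 49: drop
Round 4: pos0(id35) recv 99: fwd; pos1(id64) recv 60: drop
Round 5: pos1(id64) recv 99: fwd
Round 6: pos2(id10) recv 99: fwd
Round 7: pos3(id99) recv 99: ELECTED

Answer: 35,49,60,99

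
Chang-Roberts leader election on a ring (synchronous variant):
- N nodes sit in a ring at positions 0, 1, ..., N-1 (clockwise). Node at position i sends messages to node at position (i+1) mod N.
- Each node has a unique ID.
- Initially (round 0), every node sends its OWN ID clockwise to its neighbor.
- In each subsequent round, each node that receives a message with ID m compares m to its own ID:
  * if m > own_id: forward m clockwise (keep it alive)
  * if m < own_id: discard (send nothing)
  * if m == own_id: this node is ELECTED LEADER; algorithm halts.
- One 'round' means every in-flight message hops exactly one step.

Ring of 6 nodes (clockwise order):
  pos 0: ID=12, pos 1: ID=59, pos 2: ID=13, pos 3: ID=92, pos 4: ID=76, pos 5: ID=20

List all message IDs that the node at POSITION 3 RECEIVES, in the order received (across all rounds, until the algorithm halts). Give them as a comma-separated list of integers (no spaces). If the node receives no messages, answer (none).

Round 1: pos1(id59) recv 12: drop; pos2(id13) recv 59: fwd; pos3(id92) recv 13: drop; pos4(id76) recv 92: fwd; pos5(id20) recv 76: fwd; pos0(id12) recv 20: fwd
Round 2: pos3(id92) recv 59: drop; pos5(id20) recv 92: fwd; pos0(id12) recv 76: fwd; pos1(id59) recv 20: drop
Round 3: pos0(id12) recv 92: fwd; pos1(id59) recv 76: fwd
Round 4: pos1(id59) recv 92: fwd; pos2(id13) recv 76: fwd
Round 5: pos2(id13) recv 92: fwd; pos3(id92) recv 76: drop
Round 6: pos3(id92) recv 92: ELECTED

Answer: 13,59,76,92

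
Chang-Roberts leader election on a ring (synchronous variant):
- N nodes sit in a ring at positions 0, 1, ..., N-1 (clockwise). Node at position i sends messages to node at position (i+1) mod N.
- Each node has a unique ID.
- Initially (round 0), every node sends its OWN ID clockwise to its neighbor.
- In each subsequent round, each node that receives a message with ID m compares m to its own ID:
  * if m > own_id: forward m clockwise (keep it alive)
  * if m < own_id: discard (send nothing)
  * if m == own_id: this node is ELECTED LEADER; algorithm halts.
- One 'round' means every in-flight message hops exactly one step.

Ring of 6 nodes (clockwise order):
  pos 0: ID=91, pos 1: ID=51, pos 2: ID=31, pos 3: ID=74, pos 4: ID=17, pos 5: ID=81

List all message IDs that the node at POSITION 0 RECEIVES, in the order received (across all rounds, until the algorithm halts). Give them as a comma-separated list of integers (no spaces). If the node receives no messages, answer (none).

Round 1: pos1(id51) recv 91: fwd; pos2(id31) recv 51: fwd; pos3(id74) recv 31: drop; pos4(id17) recv 74: fwd; pos5(id81) recv 17: drop; pos0(id91) recv 81: drop
Round 2: pos2(id31) recv 91: fwd; pos3(id74) recv 51: drop; pos5(id81) recv 74: drop
Round 3: pos3(id74) recv 91: fwd
Round 4: pos4(id17) recv 91: fwd
Round 5: pos5(id81) recv 91: fwd
Round 6: pos0(id91) recv 91: ELECTED

Answer: 81,91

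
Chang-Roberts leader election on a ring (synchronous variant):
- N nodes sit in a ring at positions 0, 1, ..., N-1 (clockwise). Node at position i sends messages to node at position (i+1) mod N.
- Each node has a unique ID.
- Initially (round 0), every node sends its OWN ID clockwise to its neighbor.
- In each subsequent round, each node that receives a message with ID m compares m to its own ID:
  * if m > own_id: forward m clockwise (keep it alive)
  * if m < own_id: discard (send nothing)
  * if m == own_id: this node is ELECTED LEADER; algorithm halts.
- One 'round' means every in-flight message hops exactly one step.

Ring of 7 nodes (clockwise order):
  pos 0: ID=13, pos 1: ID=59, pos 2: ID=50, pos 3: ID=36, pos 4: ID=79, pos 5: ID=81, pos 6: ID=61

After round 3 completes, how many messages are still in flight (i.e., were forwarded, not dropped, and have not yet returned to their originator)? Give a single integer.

Answer: 2

Derivation:
Round 1: pos1(id59) recv 13: drop; pos2(id50) recv 59: fwd; pos3(id36) recv 50: fwd; pos4(id79) recv 36: drop; pos5(id81) recv 79: drop; pos6(id61) recv 81: fwd; pos0(id13) recv 61: fwd
Round 2: pos3(id36) recv 59: fwd; pos4(id79) recv 50: drop; pos0(id13) recv 81: fwd; pos1(id59) recv 61: fwd
Round 3: pos4(id79) recv 59: drop; pos1(id59) recv 81: fwd; pos2(id50) recv 61: fwd
After round 3: 2 messages still in flight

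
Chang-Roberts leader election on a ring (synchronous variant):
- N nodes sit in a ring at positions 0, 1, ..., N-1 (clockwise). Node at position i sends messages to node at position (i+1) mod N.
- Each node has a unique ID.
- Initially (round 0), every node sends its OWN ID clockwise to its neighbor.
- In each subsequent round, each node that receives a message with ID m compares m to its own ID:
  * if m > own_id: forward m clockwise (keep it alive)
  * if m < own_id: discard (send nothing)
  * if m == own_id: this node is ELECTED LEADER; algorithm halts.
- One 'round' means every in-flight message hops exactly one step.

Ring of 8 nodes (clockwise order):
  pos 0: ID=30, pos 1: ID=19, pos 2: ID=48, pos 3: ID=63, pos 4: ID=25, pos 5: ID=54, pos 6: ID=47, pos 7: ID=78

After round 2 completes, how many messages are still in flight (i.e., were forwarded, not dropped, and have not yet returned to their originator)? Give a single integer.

Round 1: pos1(id19) recv 30: fwd; pos2(id48) recv 19: drop; pos3(id63) recv 48: drop; pos4(id25) recv 63: fwd; pos5(id54) recv 25: drop; pos6(id47) recv 54: fwd; pos7(id78) recv 47: drop; pos0(id30) recv 78: fwd
Round 2: pos2(id48) recv 30: drop; pos5(id54) recv 63: fwd; pos7(id78) recv 54: drop; pos1(id19) recv 78: fwd
After round 2: 2 messages still in flight

Answer: 2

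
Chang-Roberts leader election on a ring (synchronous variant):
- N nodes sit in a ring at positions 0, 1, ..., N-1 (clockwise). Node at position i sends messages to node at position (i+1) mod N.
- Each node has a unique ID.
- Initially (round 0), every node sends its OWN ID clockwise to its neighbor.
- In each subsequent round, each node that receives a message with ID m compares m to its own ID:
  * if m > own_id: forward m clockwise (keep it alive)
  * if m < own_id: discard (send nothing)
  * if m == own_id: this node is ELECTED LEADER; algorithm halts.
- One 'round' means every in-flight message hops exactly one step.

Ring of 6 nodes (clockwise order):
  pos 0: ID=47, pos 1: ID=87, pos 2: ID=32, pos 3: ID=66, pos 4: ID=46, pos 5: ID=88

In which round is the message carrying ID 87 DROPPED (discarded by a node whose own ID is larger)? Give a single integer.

Round 1: pos1(id87) recv 47: drop; pos2(id32) recv 87: fwd; pos3(id66) recv 32: drop; pos4(id46) recv 66: fwd; pos5(id88) recv 46: drop; pos0(id47) recv 88: fwd
Round 2: pos3(id66) recv 87: fwd; pos5(id88) recv 66: drop; pos1(id87) recv 88: fwd
Round 3: pos4(id46) recv 87: fwd; pos2(id32) recv 88: fwd
Round 4: pos5(id88) recv 87: drop; pos3(id66) recv 88: fwd
Round 5: pos4(id46) recv 88: fwd
Round 6: pos5(id88) recv 88: ELECTED
Message ID 87 originates at pos 1; dropped at pos 5 in round 4

Answer: 4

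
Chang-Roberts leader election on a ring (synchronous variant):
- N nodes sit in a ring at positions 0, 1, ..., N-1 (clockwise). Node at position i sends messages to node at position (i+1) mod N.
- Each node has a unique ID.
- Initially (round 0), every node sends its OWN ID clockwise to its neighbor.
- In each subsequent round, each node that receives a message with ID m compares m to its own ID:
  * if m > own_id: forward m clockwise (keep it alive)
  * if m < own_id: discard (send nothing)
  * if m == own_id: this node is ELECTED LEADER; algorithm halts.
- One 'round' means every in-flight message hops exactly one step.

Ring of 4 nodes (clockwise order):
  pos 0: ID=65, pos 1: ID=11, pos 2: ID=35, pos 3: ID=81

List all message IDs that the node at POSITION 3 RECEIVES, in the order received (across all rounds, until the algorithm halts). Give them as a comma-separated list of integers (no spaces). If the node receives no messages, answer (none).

Round 1: pos1(id11) recv 65: fwd; pos2(id35) recv 11: drop; pos3(id81) recv 35: drop; pos0(id65) recv 81: fwd
Round 2: pos2(id35) recv 65: fwd; pos1(id11) recv 81: fwd
Round 3: pos3(id81) recv 65: drop; pos2(id35) recv 81: fwd
Round 4: pos3(id81) recv 81: ELECTED

Answer: 35,65,81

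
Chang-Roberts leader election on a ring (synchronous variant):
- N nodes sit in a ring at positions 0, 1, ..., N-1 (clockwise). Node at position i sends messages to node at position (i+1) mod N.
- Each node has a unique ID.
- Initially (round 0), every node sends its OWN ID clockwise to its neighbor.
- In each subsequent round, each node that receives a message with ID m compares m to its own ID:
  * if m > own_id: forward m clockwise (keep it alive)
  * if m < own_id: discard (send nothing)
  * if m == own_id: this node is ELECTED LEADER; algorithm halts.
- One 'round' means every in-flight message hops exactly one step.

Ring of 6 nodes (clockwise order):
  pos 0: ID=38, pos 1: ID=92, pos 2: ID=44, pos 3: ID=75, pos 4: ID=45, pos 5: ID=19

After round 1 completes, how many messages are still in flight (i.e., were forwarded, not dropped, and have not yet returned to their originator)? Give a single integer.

Round 1: pos1(id92) recv 38: drop; pos2(id44) recv 92: fwd; pos3(id75) recv 44: drop; pos4(id45) recv 75: fwd; pos5(id19) recv 45: fwd; pos0(id38) recv 19: drop
After round 1: 3 messages still in flight

Answer: 3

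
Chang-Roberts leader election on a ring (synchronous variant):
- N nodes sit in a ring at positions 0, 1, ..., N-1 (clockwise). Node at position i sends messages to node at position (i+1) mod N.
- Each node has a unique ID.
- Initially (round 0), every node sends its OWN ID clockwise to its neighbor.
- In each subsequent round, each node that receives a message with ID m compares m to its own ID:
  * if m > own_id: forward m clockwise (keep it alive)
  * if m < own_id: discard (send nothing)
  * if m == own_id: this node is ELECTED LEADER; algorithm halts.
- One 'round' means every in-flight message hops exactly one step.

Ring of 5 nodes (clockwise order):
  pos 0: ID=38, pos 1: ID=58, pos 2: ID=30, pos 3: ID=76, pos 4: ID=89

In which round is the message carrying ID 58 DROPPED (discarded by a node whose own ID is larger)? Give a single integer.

Round 1: pos1(id58) recv 38: drop; pos2(id30) recv 58: fwd; pos3(id76) recv 30: drop; pos4(id89) recv 76: drop; pos0(id38) recv 89: fwd
Round 2: pos3(id76) recv 58: drop; pos1(id58) recv 89: fwd
Round 3: pos2(id30) recv 89: fwd
Round 4: pos3(id76) recv 89: fwd
Round 5: pos4(id89) recv 89: ELECTED
Message ID 58 originates at pos 1; dropped at pos 3 in round 2

Answer: 2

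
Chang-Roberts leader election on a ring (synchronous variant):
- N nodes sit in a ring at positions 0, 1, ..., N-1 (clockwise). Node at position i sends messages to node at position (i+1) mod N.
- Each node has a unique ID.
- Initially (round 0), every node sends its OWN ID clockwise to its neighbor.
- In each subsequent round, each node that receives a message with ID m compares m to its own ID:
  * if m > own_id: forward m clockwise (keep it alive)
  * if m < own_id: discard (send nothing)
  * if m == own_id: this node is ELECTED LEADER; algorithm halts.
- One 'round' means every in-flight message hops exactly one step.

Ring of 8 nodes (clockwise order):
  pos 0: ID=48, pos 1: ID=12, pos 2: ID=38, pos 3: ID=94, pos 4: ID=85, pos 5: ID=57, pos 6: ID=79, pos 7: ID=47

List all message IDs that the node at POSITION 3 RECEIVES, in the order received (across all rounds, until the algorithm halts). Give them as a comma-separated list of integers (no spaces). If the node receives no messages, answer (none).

Answer: 38,48,79,85,94

Derivation:
Round 1: pos1(id12) recv 48: fwd; pos2(id38) recv 12: drop; pos3(id94) recv 38: drop; pos4(id85) recv 94: fwd; pos5(id57) recv 85: fwd; pos6(id79) recv 57: drop; pos7(id47) recv 79: fwd; pos0(id48) recv 47: drop
Round 2: pos2(id38) recv 48: fwd; pos5(id57) recv 94: fwd; pos6(id79) recv 85: fwd; pos0(id48) recv 79: fwd
Round 3: pos3(id94) recv 48: drop; pos6(id79) recv 94: fwd; pos7(id47) recv 85: fwd; pos1(id12) recv 79: fwd
Round 4: pos7(id47) recv 94: fwd; pos0(id48) recv 85: fwd; pos2(id38) recv 79: fwd
Round 5: pos0(id48) recv 94: fwd; pos1(id12) recv 85: fwd; pos3(id94) recv 79: drop
Round 6: pos1(id12) recv 94: fwd; pos2(id38) recv 85: fwd
Round 7: pos2(id38) recv 94: fwd; pos3(id94) recv 85: drop
Round 8: pos3(id94) recv 94: ELECTED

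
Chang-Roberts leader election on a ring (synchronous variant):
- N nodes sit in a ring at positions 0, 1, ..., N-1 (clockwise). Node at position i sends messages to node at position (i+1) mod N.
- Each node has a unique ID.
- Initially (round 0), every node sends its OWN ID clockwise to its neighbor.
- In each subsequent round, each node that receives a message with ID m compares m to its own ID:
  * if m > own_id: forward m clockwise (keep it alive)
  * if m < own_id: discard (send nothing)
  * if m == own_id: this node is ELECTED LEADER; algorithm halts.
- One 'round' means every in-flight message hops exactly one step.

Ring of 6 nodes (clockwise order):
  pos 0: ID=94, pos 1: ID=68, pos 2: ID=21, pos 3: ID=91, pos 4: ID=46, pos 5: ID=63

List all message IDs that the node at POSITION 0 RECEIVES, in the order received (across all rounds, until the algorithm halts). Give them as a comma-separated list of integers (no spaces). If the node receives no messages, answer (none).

Round 1: pos1(id68) recv 94: fwd; pos2(id21) recv 68: fwd; pos3(id91) recv 21: drop; pos4(id46) recv 91: fwd; pos5(id63) recv 46: drop; pos0(id94) recv 63: drop
Round 2: pos2(id21) recv 94: fwd; pos3(id91) recv 68: drop; pos5(id63) recv 91: fwd
Round 3: pos3(id91) recv 94: fwd; pos0(id94) recv 91: drop
Round 4: pos4(id46) recv 94: fwd
Round 5: pos5(id63) recv 94: fwd
Round 6: pos0(id94) recv 94: ELECTED

Answer: 63,91,94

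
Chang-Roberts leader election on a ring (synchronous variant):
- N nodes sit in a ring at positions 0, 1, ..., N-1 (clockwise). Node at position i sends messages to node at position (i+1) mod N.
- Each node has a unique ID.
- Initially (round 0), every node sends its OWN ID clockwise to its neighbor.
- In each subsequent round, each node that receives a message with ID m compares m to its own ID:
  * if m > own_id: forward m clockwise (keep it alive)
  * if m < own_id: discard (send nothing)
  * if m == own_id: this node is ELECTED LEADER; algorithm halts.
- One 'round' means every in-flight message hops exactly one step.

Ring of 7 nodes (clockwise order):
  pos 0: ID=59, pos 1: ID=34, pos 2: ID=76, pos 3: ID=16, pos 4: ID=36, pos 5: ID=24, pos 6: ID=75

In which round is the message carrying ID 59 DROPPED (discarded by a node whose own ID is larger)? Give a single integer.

Round 1: pos1(id34) recv 59: fwd; pos2(id76) recv 34: drop; pos3(id16) recv 76: fwd; pos4(id36) recv 16: drop; pos5(id24) recv 36: fwd; pos6(id75) recv 24: drop; pos0(id59) recv 75: fwd
Round 2: pos2(id76) recv 59: drop; pos4(id36) recv 76: fwd; pos6(id75) recv 36: drop; pos1(id34) recv 75: fwd
Round 3: pos5(id24) recv 76: fwd; pos2(id76) recv 75: drop
Round 4: pos6(id75) recv 76: fwd
Round 5: pos0(id59) recv 76: fwd
Round 6: pos1(id34) recv 76: fwd
Round 7: pos2(id76) recv 76: ELECTED
Message ID 59 originates at pos 0; dropped at pos 2 in round 2

Answer: 2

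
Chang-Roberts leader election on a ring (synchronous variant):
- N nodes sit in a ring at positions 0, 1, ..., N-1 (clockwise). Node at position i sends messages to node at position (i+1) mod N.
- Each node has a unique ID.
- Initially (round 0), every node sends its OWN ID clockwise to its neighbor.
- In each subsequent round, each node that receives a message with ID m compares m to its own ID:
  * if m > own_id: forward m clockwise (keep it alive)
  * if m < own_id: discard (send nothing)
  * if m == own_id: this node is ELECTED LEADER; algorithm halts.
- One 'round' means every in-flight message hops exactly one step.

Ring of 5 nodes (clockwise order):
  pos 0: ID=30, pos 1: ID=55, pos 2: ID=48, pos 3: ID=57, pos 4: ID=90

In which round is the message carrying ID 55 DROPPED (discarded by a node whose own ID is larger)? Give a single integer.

Answer: 2

Derivation:
Round 1: pos1(id55) recv 30: drop; pos2(id48) recv 55: fwd; pos3(id57) recv 48: drop; pos4(id90) recv 57: drop; pos0(id30) recv 90: fwd
Round 2: pos3(id57) recv 55: drop; pos1(id55) recv 90: fwd
Round 3: pos2(id48) recv 90: fwd
Round 4: pos3(id57) recv 90: fwd
Round 5: pos4(id90) recv 90: ELECTED
Message ID 55 originates at pos 1; dropped at pos 3 in round 2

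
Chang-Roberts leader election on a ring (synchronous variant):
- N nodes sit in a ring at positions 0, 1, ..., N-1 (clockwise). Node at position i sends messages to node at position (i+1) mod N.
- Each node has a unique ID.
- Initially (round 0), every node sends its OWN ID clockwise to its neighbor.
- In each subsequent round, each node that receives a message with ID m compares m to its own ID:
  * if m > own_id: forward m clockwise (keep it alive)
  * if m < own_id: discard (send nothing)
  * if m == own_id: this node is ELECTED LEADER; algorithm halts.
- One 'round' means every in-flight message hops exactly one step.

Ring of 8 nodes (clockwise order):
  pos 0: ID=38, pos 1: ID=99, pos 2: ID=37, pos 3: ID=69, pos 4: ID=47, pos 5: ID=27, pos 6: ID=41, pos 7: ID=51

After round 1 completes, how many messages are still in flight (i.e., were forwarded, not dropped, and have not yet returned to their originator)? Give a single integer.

Round 1: pos1(id99) recv 38: drop; pos2(id37) recv 99: fwd; pos3(id69) recv 37: drop; pos4(id47) recv 69: fwd; pos5(id27) recv 47: fwd; pos6(id41) recv 27: drop; pos7(id51) recv 41: drop; pos0(id38) recv 51: fwd
After round 1: 4 messages still in flight

Answer: 4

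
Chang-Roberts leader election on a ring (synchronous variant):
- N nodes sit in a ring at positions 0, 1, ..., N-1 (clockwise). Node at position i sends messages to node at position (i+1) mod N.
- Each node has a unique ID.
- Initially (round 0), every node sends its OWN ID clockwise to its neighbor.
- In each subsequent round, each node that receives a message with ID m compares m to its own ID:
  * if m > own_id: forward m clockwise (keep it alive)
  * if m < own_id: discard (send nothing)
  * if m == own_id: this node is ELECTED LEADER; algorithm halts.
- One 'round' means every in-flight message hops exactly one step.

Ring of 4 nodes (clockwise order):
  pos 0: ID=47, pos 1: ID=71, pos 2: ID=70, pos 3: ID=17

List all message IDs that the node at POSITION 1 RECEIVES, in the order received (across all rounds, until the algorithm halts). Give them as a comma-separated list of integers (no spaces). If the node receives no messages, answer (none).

Round 1: pos1(id71) recv 47: drop; pos2(id70) recv 71: fwd; pos3(id17) recv 70: fwd; pos0(id47) recv 17: drop
Round 2: pos3(id17) recv 71: fwd; pos0(id47) recv 70: fwd
Round 3: pos0(id47) recv 71: fwd; pos1(id71) recv 70: drop
Round 4: pos1(id71) recv 71: ELECTED

Answer: 47,70,71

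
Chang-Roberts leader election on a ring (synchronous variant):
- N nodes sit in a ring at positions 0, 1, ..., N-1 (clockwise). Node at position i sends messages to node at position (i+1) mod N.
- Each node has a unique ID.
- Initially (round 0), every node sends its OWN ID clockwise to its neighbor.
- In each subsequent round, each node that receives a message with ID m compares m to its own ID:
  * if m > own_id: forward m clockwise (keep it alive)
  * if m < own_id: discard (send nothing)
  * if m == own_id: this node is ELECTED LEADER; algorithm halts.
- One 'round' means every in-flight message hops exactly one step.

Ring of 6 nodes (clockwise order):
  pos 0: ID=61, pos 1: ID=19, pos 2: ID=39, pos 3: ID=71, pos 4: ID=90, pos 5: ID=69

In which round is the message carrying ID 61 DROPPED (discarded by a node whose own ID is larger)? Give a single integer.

Answer: 3

Derivation:
Round 1: pos1(id19) recv 61: fwd; pos2(id39) recv 19: drop; pos3(id71) recv 39: drop; pos4(id90) recv 71: drop; pos5(id69) recv 90: fwd; pos0(id61) recv 69: fwd
Round 2: pos2(id39) recv 61: fwd; pos0(id61) recv 90: fwd; pos1(id19) recv 69: fwd
Round 3: pos3(id71) recv 61: drop; pos1(id19) recv 90: fwd; pos2(id39) recv 69: fwd
Round 4: pos2(id39) recv 90: fwd; pos3(id71) recv 69: drop
Round 5: pos3(id71) recv 90: fwd
Round 6: pos4(id90) recv 90: ELECTED
Message ID 61 originates at pos 0; dropped at pos 3 in round 3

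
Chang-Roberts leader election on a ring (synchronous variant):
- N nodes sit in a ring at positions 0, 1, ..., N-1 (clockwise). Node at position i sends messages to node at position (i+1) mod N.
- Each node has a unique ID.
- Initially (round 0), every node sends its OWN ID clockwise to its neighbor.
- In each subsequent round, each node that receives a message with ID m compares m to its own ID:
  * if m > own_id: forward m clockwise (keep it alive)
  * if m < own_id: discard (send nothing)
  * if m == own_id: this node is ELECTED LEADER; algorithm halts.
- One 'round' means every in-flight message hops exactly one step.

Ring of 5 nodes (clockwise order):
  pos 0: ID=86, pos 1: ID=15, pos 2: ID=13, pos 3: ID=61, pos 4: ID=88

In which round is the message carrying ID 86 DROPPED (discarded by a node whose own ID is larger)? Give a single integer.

Answer: 4

Derivation:
Round 1: pos1(id15) recv 86: fwd; pos2(id13) recv 15: fwd; pos3(id61) recv 13: drop; pos4(id88) recv 61: drop; pos0(id86) recv 88: fwd
Round 2: pos2(id13) recv 86: fwd; pos3(id61) recv 15: drop; pos1(id15) recv 88: fwd
Round 3: pos3(id61) recv 86: fwd; pos2(id13) recv 88: fwd
Round 4: pos4(id88) recv 86: drop; pos3(id61) recv 88: fwd
Round 5: pos4(id88) recv 88: ELECTED
Message ID 86 originates at pos 0; dropped at pos 4 in round 4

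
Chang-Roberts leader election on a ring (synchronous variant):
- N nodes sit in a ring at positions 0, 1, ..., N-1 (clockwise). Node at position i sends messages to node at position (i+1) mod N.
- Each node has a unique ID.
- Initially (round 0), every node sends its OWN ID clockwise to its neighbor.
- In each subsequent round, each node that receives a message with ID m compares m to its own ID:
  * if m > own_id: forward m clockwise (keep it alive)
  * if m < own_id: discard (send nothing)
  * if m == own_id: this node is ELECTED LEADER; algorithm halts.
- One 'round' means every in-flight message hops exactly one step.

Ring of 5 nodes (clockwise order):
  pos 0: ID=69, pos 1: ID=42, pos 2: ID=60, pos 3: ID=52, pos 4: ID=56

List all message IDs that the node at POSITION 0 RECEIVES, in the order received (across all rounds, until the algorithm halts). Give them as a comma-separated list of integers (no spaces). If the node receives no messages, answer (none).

Round 1: pos1(id42) recv 69: fwd; pos2(id60) recv 42: drop; pos3(id52) recv 60: fwd; pos4(id56) recv 52: drop; pos0(id69) recv 56: drop
Round 2: pos2(id60) recv 69: fwd; pos4(id56) recv 60: fwd
Round 3: pos3(id52) recv 69: fwd; pos0(id69) recv 60: drop
Round 4: pos4(id56) recv 69: fwd
Round 5: pos0(id69) recv 69: ELECTED

Answer: 56,60,69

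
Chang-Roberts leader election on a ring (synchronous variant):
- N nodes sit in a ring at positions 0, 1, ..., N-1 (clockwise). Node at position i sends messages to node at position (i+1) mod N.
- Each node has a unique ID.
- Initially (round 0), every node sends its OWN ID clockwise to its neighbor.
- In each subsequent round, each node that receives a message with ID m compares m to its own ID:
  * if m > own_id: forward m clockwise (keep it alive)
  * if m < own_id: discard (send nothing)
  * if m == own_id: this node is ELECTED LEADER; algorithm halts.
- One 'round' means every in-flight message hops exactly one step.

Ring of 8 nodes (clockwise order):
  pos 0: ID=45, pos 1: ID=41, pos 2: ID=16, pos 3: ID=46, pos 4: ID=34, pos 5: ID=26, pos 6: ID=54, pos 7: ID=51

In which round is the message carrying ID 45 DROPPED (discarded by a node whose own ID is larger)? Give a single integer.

Round 1: pos1(id41) recv 45: fwd; pos2(id16) recv 41: fwd; pos3(id46) recv 16: drop; pos4(id34) recv 46: fwd; pos5(id26) recv 34: fwd; pos6(id54) recv 26: drop; pos7(id51) recv 54: fwd; pos0(id45) recv 51: fwd
Round 2: pos2(id16) recv 45: fwd; pos3(id46) recv 41: drop; pos5(id26) recv 46: fwd; pos6(id54) recv 34: drop; pos0(id45) recv 54: fwd; pos1(id41) recv 51: fwd
Round 3: pos3(id46) recv 45: drop; pos6(id54) recv 46: drop; pos1(id41) recv 54: fwd; pos2(id16) recv 51: fwd
Round 4: pos2(id16) recv 54: fwd; pos3(id46) recv 51: fwd
Round 5: pos3(id46) recv 54: fwd; pos4(id34) recv 51: fwd
Round 6: pos4(id34) recv 54: fwd; pos5(id26) recv 51: fwd
Round 7: pos5(id26) recv 54: fwd; pos6(id54) recv 51: drop
Round 8: pos6(id54) recv 54: ELECTED
Message ID 45 originates at pos 0; dropped at pos 3 in round 3

Answer: 3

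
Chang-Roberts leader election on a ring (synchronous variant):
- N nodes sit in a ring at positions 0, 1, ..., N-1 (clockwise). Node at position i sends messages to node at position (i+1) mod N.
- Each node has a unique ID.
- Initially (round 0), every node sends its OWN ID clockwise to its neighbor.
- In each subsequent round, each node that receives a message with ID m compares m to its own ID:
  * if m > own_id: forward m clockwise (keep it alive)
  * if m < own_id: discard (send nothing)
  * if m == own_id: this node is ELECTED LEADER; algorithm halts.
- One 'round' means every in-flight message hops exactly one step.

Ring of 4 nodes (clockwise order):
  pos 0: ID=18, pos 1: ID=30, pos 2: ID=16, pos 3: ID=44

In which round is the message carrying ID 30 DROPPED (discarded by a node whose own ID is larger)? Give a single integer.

Answer: 2

Derivation:
Round 1: pos1(id30) recv 18: drop; pos2(id16) recv 30: fwd; pos3(id44) recv 16: drop; pos0(id18) recv 44: fwd
Round 2: pos3(id44) recv 30: drop; pos1(id30) recv 44: fwd
Round 3: pos2(id16) recv 44: fwd
Round 4: pos3(id44) recv 44: ELECTED
Message ID 30 originates at pos 1; dropped at pos 3 in round 2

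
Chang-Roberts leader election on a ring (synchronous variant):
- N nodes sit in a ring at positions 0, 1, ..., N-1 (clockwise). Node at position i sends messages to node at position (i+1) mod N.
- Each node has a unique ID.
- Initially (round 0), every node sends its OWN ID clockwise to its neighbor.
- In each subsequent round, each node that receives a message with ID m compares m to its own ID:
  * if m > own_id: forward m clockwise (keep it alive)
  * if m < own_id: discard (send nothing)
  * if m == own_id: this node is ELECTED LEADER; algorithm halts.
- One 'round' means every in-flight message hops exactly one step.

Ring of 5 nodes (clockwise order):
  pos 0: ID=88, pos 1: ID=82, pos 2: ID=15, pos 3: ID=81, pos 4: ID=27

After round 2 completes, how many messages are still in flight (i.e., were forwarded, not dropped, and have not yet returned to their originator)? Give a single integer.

Answer: 2

Derivation:
Round 1: pos1(id82) recv 88: fwd; pos2(id15) recv 82: fwd; pos3(id81) recv 15: drop; pos4(id27) recv 81: fwd; pos0(id88) recv 27: drop
Round 2: pos2(id15) recv 88: fwd; pos3(id81) recv 82: fwd; pos0(id88) recv 81: drop
After round 2: 2 messages still in flight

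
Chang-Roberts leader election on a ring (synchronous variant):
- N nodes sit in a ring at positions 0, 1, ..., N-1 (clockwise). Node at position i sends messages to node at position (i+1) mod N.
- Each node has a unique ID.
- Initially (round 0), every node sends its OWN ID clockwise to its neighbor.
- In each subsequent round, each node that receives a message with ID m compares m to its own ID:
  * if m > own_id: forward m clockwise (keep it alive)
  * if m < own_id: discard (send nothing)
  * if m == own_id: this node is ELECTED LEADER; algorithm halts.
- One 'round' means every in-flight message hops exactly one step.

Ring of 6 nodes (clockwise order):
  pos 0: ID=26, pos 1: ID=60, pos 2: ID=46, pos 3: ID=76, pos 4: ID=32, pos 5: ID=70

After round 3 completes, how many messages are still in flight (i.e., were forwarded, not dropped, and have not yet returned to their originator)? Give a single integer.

Answer: 2

Derivation:
Round 1: pos1(id60) recv 26: drop; pos2(id46) recv 60: fwd; pos3(id76) recv 46: drop; pos4(id32) recv 76: fwd; pos5(id70) recv 32: drop; pos0(id26) recv 70: fwd
Round 2: pos3(id76) recv 60: drop; pos5(id70) recv 76: fwd; pos1(id60) recv 70: fwd
Round 3: pos0(id26) recv 76: fwd; pos2(id46) recv 70: fwd
After round 3: 2 messages still in flight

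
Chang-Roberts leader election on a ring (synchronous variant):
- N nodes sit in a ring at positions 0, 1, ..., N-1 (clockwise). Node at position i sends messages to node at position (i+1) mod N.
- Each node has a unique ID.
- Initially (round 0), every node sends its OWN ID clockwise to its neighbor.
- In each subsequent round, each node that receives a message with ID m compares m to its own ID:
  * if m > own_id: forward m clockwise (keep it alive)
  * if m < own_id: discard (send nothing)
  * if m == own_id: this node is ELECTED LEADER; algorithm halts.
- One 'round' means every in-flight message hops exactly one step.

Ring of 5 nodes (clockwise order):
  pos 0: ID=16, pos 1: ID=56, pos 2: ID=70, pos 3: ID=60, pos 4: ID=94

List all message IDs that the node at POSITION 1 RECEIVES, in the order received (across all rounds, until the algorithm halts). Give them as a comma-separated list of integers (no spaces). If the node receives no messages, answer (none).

Answer: 16,94

Derivation:
Round 1: pos1(id56) recv 16: drop; pos2(id70) recv 56: drop; pos3(id60) recv 70: fwd; pos4(id94) recv 60: drop; pos0(id16) recv 94: fwd
Round 2: pos4(id94) recv 70: drop; pos1(id56) recv 94: fwd
Round 3: pos2(id70) recv 94: fwd
Round 4: pos3(id60) recv 94: fwd
Round 5: pos4(id94) recv 94: ELECTED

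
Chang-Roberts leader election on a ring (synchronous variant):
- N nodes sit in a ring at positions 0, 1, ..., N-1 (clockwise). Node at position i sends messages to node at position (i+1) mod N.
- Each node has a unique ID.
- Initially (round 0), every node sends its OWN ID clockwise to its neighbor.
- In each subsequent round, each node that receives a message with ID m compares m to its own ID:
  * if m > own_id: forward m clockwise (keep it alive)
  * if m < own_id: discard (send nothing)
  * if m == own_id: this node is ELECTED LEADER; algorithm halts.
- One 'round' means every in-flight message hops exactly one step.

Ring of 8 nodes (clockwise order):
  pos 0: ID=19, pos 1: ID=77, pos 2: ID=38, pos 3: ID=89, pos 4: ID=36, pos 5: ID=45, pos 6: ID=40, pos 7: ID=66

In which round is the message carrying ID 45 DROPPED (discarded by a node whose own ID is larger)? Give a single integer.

Answer: 2

Derivation:
Round 1: pos1(id77) recv 19: drop; pos2(id38) recv 77: fwd; pos3(id89) recv 38: drop; pos4(id36) recv 89: fwd; pos5(id45) recv 36: drop; pos6(id40) recv 45: fwd; pos7(id66) recv 40: drop; pos0(id19) recv 66: fwd
Round 2: pos3(id89) recv 77: drop; pos5(id45) recv 89: fwd; pos7(id66) recv 45: drop; pos1(id77) recv 66: drop
Round 3: pos6(id40) recv 89: fwd
Round 4: pos7(id66) recv 89: fwd
Round 5: pos0(id19) recv 89: fwd
Round 6: pos1(id77) recv 89: fwd
Round 7: pos2(id38) recv 89: fwd
Round 8: pos3(id89) recv 89: ELECTED
Message ID 45 originates at pos 5; dropped at pos 7 in round 2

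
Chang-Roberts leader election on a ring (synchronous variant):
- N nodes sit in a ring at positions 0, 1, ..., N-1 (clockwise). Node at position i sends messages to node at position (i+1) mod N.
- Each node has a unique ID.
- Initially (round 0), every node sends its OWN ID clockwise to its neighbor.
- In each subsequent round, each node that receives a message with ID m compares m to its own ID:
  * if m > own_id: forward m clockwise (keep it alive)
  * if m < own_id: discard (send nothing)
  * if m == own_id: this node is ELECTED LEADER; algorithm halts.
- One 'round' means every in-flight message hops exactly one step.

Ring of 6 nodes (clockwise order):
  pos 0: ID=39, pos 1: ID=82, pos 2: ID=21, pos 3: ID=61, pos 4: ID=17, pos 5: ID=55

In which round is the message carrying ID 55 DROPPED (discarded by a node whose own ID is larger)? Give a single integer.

Answer: 2

Derivation:
Round 1: pos1(id82) recv 39: drop; pos2(id21) recv 82: fwd; pos3(id61) recv 21: drop; pos4(id17) recv 61: fwd; pos5(id55) recv 17: drop; pos0(id39) recv 55: fwd
Round 2: pos3(id61) recv 82: fwd; pos5(id55) recv 61: fwd; pos1(id82) recv 55: drop
Round 3: pos4(id17) recv 82: fwd; pos0(id39) recv 61: fwd
Round 4: pos5(id55) recv 82: fwd; pos1(id82) recv 61: drop
Round 5: pos0(id39) recv 82: fwd
Round 6: pos1(id82) recv 82: ELECTED
Message ID 55 originates at pos 5; dropped at pos 1 in round 2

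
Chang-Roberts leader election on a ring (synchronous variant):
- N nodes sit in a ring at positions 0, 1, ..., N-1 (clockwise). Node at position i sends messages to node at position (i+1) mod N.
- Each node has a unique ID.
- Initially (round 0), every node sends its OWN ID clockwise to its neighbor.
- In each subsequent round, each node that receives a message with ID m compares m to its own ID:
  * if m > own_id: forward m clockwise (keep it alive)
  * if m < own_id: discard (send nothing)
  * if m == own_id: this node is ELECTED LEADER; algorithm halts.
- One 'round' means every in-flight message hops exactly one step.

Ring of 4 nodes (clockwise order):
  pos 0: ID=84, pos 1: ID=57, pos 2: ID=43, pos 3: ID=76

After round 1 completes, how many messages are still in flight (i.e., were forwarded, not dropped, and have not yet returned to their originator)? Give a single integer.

Answer: 2

Derivation:
Round 1: pos1(id57) recv 84: fwd; pos2(id43) recv 57: fwd; pos3(id76) recv 43: drop; pos0(id84) recv 76: drop
After round 1: 2 messages still in flight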